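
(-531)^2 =281961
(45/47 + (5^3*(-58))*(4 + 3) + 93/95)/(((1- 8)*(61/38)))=453180208/100345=4516.22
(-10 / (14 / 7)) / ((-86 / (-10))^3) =-625 / 79507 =-0.01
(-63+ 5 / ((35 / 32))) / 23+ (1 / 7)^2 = -2840 / 1127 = -2.52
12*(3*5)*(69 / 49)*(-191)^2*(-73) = -675017621.63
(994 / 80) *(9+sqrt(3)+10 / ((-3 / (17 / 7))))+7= 2189 / 120+497 *sqrt(3) / 40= 39.76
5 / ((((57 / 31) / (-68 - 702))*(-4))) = 59675 / 114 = 523.46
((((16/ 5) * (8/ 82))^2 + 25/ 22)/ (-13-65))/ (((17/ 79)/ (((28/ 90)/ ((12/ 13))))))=-630827561/ 25462107000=-0.02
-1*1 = -1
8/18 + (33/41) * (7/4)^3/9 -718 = -717.08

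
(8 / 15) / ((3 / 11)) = 1.96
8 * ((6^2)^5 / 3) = 161243136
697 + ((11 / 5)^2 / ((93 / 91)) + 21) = 1680361 / 2325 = 722.74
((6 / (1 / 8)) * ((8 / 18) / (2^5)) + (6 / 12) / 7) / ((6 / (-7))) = -31 / 36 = -0.86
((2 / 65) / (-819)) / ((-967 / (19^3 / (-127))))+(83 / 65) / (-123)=-2783291569 / 268047221715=-0.01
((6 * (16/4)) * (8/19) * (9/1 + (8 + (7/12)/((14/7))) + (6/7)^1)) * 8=195136/133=1467.19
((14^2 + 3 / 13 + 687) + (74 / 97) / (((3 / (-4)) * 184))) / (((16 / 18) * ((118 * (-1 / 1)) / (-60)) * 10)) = 691636905 / 13689416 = 50.52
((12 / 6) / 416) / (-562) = -1 / 116896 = -0.00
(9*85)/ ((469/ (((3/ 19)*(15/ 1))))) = 34425/ 8911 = 3.86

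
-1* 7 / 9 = -7 / 9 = -0.78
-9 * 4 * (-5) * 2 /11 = 360 /11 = 32.73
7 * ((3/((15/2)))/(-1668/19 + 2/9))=-1197/37435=-0.03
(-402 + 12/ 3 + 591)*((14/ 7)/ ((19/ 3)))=60.95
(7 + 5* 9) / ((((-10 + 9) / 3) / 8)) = -1248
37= 37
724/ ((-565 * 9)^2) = 724/ 25857225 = 0.00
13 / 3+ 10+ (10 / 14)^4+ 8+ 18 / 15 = 856928 / 36015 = 23.79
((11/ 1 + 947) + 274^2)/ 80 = 38017/ 40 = 950.42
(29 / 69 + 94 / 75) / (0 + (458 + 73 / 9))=8661 / 2412125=0.00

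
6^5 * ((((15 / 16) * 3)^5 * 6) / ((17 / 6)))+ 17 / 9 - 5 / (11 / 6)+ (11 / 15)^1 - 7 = 2897820.11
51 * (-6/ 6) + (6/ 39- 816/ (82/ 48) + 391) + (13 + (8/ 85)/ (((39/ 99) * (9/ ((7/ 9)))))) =-152273239/ 1223235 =-124.48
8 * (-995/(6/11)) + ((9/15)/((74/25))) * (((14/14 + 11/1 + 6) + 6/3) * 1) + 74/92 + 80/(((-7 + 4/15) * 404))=-759861301153/52086306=-14588.50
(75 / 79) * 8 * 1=600 / 79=7.59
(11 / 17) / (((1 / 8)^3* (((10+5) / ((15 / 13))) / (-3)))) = -16896 / 221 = -76.45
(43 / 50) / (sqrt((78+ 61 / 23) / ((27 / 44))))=0.08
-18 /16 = -9 /8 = -1.12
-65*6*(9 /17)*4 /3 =-4680 /17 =-275.29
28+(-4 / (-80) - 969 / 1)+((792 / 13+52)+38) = -205407 / 260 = -790.03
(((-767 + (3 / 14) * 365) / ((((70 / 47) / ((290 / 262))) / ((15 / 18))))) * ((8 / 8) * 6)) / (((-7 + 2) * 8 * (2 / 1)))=13143409 / 410816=31.99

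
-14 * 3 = -42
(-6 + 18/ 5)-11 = -67/ 5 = -13.40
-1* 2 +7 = 5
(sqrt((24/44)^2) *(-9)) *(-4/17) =216/187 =1.16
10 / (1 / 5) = 50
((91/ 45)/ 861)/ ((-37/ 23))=-299/ 204795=-0.00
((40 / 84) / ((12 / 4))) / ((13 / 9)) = 10 / 91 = 0.11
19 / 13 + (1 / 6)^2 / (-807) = 1.46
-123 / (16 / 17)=-2091 / 16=-130.69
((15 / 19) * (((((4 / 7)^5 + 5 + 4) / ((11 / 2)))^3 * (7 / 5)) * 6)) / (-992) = -31785643151135127 / 1063398163935258382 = -0.03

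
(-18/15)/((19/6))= -0.38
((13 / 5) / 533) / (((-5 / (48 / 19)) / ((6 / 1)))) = -288 / 19475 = -0.01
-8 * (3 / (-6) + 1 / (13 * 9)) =460 / 117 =3.93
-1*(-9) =9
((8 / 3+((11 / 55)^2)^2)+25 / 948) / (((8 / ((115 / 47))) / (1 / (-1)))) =-12240393 / 14852000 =-0.82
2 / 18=1 / 9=0.11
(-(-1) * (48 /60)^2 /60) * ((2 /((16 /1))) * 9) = 3 /250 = 0.01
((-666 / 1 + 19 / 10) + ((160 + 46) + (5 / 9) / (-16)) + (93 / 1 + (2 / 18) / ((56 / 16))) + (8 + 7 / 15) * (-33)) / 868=-216553 / 291648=-0.74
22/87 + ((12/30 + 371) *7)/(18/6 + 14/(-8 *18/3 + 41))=1131023/435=2600.05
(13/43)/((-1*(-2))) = 13/86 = 0.15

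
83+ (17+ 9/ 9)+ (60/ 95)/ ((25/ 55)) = 9727/ 95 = 102.39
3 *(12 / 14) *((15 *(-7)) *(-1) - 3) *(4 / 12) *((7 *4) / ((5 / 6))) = 2937.60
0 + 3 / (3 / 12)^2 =48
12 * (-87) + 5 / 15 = -3131 / 3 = -1043.67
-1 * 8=-8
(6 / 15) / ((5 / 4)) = 0.32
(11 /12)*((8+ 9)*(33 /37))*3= 6171 /148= 41.70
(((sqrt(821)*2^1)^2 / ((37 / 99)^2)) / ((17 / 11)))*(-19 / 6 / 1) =-1121162526 / 23273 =-48174.39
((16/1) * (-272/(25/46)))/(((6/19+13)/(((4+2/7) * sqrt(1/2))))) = -496128 * sqrt(2)/385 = -1822.42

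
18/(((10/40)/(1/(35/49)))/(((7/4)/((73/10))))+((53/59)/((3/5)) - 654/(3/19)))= -312228/71808241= -0.00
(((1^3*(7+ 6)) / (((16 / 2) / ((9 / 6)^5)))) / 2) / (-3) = -1053 / 512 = -2.06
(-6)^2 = 36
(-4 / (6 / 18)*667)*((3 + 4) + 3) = -80040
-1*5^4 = -625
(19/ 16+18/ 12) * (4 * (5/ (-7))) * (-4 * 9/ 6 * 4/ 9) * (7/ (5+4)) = 430/ 27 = 15.93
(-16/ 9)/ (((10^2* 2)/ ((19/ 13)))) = -38/ 2925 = -0.01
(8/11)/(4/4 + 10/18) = 36/77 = 0.47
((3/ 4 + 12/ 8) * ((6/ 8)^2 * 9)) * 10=3645/ 32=113.91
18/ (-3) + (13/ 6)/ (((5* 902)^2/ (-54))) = -6.00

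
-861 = -861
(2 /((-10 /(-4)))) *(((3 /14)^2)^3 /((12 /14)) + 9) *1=19361907 /2689120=7.20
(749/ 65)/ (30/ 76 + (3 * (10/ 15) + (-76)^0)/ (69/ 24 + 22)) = 5663938/ 253305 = 22.36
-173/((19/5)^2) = -4325/361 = -11.98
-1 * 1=-1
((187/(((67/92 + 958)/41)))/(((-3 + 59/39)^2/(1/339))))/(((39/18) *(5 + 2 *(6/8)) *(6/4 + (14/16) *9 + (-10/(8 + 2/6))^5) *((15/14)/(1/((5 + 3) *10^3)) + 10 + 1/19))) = 2345335300000/183011801099677103669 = 0.00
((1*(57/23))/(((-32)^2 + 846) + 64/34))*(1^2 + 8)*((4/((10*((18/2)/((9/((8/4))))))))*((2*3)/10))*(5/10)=26163/36595300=0.00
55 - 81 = -26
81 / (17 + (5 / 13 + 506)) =13 / 84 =0.15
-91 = -91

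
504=504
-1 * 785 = -785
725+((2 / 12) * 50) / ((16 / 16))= 2200 / 3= 733.33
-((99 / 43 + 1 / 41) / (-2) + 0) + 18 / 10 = 26122 / 8815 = 2.96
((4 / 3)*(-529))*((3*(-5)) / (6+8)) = 5290 / 7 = 755.71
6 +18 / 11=84 / 11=7.64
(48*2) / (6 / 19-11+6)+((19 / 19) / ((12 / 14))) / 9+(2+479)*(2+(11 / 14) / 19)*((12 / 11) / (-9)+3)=519250847 / 185031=2806.29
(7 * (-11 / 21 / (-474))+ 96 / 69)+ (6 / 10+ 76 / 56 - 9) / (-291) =79016179 / 55518435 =1.42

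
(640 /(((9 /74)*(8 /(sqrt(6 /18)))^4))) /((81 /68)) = 3145 /26244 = 0.12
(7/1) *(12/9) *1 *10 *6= 560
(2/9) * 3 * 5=10/3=3.33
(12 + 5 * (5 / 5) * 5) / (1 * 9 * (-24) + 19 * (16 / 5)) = -0.24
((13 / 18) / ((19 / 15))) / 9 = 65 / 1026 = 0.06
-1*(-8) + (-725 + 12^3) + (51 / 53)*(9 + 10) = 54552 / 53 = 1029.28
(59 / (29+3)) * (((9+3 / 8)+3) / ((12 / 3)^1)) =5841 / 1024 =5.70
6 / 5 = 1.20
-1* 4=-4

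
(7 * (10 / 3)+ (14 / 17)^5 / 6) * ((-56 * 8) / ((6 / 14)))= -104176772224 / 4259571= -24457.10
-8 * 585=-4680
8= 8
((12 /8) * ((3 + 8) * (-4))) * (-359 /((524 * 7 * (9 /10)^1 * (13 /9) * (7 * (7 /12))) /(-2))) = -1421640 /584129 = -2.43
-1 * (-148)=148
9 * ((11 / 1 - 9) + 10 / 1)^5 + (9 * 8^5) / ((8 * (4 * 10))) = 11202048 / 5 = 2240409.60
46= 46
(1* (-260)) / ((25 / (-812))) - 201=41219 / 5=8243.80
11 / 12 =0.92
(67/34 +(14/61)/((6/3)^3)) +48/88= 116111/45628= 2.54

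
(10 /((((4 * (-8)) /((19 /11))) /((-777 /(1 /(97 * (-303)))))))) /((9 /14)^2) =-11811704065 /396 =-29827535.52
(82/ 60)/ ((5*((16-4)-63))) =-41/ 7650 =-0.01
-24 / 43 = -0.56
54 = 54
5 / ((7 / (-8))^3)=-2560 / 343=-7.46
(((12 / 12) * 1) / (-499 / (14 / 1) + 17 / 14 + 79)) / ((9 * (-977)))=-7 / 2743416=-0.00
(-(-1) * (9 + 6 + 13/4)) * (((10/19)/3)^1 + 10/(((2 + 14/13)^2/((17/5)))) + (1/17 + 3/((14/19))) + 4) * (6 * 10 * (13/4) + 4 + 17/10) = 3152797508883/72352000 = 43575.82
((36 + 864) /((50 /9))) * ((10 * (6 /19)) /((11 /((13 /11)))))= 126360 /2299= 54.96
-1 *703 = -703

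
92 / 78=46 / 39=1.18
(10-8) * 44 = 88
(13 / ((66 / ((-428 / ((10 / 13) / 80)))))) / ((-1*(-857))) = -289328 / 28281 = -10.23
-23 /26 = -0.88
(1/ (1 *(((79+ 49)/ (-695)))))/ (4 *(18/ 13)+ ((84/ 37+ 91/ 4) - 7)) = -0.23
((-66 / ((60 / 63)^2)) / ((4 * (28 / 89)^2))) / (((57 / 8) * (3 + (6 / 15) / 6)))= -2352537 / 279680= -8.41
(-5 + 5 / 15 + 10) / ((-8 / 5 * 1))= -10 / 3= -3.33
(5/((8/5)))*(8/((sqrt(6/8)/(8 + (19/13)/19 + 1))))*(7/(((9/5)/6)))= 413000*sqrt(3)/117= 6113.99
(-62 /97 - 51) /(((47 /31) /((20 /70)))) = -310558 /31913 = -9.73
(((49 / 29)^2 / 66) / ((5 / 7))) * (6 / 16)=16807 / 740080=0.02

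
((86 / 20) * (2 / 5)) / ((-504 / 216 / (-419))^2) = 67942107 / 1225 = 55462.94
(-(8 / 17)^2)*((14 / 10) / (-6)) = 224 / 4335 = 0.05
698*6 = 4188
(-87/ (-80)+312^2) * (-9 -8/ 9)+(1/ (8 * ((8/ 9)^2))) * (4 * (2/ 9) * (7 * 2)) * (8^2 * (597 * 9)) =-68552821/ 240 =-285636.75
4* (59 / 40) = 59 / 10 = 5.90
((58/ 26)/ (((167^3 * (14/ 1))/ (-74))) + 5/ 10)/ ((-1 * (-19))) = 423826987/ 16105507054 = 0.03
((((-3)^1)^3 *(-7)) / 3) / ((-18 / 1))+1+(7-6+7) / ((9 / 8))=83 / 18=4.61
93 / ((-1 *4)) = -93 / 4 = -23.25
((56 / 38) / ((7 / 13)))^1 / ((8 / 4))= 26 / 19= 1.37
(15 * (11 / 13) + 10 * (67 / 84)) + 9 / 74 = 210001 / 10101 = 20.79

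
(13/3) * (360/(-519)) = -520/173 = -3.01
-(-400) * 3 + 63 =1263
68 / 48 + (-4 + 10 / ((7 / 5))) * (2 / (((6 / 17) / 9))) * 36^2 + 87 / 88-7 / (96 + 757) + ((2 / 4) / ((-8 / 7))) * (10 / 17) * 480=5563478536201 / 26797848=207609.15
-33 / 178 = -0.19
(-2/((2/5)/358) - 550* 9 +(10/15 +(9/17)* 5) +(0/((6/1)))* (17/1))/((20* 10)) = -343571/10200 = -33.68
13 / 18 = 0.72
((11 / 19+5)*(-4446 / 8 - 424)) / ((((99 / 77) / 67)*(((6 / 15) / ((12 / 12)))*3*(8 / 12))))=-487072915 / 1368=-356047.45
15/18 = 5/6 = 0.83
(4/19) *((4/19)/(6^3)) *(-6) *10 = -40/3249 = -0.01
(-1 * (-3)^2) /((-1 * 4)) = 9 /4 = 2.25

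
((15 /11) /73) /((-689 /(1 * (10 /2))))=-75 /553267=-0.00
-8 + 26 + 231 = 249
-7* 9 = -63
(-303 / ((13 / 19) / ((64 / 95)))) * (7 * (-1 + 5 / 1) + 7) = -135744 / 13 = -10441.85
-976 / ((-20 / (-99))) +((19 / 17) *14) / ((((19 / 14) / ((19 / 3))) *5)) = -1228232 / 255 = -4816.60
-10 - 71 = -81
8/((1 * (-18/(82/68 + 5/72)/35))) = -19.84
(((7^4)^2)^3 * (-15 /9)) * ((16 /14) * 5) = -5473749468016183268600 /3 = -1824583156005394422866.67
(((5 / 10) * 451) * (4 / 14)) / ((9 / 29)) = 13079 / 63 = 207.60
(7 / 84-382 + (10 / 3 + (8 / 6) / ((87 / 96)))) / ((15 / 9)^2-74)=393705 / 74356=5.29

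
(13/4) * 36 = 117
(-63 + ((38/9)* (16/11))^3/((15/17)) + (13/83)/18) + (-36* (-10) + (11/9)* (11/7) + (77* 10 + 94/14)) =22631444410213/16912311570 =1338.16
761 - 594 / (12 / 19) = -359 / 2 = -179.50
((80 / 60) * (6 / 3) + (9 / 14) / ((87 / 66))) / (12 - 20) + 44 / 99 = 733 / 14616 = 0.05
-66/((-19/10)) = 660/19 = 34.74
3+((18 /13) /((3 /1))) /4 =81 /26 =3.12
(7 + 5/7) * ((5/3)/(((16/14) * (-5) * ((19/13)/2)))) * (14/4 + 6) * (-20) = 585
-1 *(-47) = 47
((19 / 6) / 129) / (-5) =-19 / 3870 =-0.00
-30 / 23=-1.30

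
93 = 93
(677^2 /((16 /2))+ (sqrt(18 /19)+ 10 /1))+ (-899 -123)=3 * sqrt(38) /19+ 450233 /8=56280.10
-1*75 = -75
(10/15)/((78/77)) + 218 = 218.66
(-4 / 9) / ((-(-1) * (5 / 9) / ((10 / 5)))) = -8 / 5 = -1.60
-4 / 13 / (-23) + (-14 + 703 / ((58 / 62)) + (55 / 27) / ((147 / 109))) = 25433058946 / 34415199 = 739.01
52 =52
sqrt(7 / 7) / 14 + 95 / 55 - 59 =-8809 / 154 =-57.20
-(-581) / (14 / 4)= 166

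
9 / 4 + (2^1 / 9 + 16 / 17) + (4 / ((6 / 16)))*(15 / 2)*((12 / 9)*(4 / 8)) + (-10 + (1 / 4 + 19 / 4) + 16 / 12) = 32485 / 612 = 53.08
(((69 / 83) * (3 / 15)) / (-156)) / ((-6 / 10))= 23 / 12948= 0.00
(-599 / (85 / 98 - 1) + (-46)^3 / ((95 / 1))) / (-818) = -2155661 / 505115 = -4.27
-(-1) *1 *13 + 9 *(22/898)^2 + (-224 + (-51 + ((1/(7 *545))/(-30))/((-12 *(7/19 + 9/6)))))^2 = 36247957572876632673942961/479229422868266490000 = 75638.01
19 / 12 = 1.58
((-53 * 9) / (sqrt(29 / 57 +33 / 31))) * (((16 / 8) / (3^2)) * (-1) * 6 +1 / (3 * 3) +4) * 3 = -795 * sqrt(1228065) / 278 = -3169.08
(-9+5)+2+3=1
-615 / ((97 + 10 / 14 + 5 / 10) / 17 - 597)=146370 / 140711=1.04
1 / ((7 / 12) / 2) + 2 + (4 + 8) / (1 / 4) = 374 / 7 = 53.43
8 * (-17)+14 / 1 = -122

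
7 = 7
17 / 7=2.43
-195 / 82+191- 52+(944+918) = 1998.62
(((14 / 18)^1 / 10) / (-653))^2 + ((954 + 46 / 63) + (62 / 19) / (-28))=438521254253767 / 459370415700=954.61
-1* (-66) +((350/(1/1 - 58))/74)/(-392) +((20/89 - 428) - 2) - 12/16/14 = -1912147991/5255628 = -363.83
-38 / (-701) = 0.05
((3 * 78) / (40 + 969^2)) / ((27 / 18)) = 156 / 939001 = 0.00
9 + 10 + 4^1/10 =97/5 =19.40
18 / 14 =9 / 7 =1.29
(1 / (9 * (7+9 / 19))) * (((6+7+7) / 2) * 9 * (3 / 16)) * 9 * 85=218025 / 1136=191.92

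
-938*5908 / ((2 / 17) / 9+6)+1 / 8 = -847880597 / 920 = -921609.34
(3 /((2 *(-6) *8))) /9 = -1 /288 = -0.00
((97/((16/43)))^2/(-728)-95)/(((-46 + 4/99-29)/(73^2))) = 18518903283771/1383036928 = 13390.03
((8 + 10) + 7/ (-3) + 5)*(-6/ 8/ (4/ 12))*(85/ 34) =-465/ 4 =-116.25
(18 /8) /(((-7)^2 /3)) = 27 /196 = 0.14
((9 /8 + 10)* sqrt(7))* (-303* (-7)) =62429.48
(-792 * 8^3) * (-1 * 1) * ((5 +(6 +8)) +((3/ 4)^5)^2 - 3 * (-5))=13809971.36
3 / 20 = 0.15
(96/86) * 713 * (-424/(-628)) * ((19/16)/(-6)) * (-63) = 45233433/6751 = 6700.26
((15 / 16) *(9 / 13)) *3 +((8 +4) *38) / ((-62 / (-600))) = 28466955 / 6448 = 4414.85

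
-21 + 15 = -6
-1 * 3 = -3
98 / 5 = 19.60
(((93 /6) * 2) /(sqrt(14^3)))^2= 961 /2744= 0.35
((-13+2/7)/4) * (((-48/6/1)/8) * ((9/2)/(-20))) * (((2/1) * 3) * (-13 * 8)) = 31239/70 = 446.27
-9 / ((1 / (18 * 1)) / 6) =-972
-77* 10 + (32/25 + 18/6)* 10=-3636/5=-727.20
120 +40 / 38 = 121.05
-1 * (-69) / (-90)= -0.77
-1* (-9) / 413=9 / 413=0.02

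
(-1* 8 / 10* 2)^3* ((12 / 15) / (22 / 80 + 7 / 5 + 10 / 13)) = -212992 / 158875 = -1.34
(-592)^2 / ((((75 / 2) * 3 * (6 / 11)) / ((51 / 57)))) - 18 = 65305918 / 12825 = 5092.08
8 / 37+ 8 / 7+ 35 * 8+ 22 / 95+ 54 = 8257208 / 24605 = 335.59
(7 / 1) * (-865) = -6055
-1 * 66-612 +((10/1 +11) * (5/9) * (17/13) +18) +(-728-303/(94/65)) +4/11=-63791749/40326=-1581.90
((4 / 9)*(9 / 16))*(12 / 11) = 3 / 11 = 0.27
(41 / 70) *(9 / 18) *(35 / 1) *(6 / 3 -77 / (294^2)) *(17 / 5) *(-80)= -17205445 / 3087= -5573.52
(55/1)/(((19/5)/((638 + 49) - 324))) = 99825/19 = 5253.95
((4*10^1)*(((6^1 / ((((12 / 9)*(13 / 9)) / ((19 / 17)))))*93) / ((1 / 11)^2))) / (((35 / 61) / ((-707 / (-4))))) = 106698459087 / 221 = 482798457.41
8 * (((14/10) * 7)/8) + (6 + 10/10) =84/5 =16.80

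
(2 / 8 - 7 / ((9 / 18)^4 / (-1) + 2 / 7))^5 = -291407050746196551 / 10000000000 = -29140705.07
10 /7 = 1.43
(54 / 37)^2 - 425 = -578909 / 1369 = -422.87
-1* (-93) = 93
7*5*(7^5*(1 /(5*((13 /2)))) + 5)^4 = 9287401214003008887 /3570125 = 2601421858899.34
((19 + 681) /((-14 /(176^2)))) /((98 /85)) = -65824000 /49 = -1343346.94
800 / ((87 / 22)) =17600 / 87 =202.30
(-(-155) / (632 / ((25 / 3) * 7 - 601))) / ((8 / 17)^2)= -18231565 / 30336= -600.99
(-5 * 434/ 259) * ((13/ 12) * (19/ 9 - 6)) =70525/ 1998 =35.30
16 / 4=4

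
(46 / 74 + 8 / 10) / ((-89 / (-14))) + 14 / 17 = 293104 / 279905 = 1.05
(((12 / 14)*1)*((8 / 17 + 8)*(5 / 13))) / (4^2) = 270 / 1547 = 0.17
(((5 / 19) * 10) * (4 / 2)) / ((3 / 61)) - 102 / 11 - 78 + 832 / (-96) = 6946 / 627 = 11.08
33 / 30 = 11 / 10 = 1.10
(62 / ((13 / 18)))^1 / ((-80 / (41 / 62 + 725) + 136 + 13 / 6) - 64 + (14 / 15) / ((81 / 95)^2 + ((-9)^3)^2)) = 80273361065850072 / 69248973994087225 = 1.16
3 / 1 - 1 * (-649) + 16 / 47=30660 / 47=652.34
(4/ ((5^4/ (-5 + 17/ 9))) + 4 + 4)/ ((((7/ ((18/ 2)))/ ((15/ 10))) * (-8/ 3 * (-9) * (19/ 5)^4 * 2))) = 5611/ 3648988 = 0.00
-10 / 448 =-5 / 224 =-0.02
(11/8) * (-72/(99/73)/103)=-73/103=-0.71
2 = 2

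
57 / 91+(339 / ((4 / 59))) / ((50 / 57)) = 5700.91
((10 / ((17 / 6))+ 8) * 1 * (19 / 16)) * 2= 931 / 34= 27.38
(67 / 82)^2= 4489 / 6724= 0.67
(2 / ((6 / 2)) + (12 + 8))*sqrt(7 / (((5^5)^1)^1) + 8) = 62*sqrt(125035) / 375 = 58.46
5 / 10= 1 / 2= 0.50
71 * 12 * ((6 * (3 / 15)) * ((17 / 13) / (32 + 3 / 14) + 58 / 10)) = 5971.42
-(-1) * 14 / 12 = 7 / 6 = 1.17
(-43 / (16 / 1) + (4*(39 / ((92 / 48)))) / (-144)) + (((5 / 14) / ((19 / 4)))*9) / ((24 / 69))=-63981 / 48944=-1.31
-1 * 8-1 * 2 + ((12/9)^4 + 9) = 175/81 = 2.16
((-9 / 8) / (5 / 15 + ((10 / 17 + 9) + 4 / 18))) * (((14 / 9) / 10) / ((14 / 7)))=-1071 / 124160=-0.01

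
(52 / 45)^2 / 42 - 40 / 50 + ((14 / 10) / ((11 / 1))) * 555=69.87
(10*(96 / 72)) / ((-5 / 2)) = -16 / 3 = -5.33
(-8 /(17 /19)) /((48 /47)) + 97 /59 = -42793 /6018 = -7.11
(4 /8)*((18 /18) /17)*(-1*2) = -1 /17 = -0.06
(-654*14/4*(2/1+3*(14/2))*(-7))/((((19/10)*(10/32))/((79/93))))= 310547104/589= 527244.66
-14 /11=-1.27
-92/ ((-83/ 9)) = 828/ 83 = 9.98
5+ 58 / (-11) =-0.27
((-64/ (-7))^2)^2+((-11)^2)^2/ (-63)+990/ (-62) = 4514469056/ 669879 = 6739.23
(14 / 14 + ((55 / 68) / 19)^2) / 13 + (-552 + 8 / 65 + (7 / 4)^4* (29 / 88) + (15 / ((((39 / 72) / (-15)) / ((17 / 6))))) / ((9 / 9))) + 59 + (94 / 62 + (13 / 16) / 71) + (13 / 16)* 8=-557704237012294499 / 336249061857280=-1658.60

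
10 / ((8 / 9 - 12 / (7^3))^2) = 47647845 / 3474248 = 13.71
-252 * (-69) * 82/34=712908/17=41935.76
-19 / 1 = -19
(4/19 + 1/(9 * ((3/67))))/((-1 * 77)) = -1381/39501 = -0.03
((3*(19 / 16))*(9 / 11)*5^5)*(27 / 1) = 43284375 / 176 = 245933.95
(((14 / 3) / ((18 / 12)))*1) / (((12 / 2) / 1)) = 14 / 27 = 0.52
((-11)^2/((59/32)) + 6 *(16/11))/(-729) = -48256/473121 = -0.10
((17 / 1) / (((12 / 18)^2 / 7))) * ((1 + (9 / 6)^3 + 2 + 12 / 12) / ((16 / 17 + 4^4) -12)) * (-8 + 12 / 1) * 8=358071 / 1388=257.98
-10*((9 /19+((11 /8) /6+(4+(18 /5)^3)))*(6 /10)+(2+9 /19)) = -6324909 /19000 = -332.89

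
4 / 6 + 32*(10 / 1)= 962 / 3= 320.67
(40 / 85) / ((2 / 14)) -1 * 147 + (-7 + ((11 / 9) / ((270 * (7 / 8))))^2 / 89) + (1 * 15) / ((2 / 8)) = -9927114128038 / 109442892825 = -90.71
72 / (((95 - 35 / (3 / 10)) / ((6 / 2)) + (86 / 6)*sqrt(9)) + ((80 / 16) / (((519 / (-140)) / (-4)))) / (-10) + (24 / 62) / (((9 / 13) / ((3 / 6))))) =868806 / 428585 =2.03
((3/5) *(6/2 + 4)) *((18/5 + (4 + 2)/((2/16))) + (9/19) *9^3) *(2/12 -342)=-541359399/950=-569852.00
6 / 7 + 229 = 1609 / 7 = 229.86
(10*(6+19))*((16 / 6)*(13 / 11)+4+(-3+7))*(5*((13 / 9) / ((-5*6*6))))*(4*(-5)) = 5980000 / 2673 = 2237.19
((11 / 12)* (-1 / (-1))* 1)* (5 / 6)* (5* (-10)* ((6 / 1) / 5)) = -275 / 6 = -45.83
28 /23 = 1.22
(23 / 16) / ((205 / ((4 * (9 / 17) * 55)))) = 2277 / 2788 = 0.82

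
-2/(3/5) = -10/3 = -3.33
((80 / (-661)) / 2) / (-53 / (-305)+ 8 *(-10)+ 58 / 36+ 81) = -219600 / 10106029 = -0.02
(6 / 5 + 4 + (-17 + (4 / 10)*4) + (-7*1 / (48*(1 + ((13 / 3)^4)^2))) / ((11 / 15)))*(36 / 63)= -7322058991407 / 1256235414280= -5.83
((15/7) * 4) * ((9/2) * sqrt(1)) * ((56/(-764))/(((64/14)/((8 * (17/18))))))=-4.67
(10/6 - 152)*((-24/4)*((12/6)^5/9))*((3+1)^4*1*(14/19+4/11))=903515.32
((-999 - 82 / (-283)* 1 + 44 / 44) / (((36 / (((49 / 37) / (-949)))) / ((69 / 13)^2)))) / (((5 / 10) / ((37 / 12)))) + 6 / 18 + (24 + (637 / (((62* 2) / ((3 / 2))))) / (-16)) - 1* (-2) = 5865916991143 / 180098881664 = 32.57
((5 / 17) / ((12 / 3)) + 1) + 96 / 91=13171 / 6188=2.13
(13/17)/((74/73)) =0.75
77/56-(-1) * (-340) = -2709/8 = -338.62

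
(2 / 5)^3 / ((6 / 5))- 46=-45.95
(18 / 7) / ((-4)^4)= 9 / 896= 0.01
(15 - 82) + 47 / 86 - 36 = -102.45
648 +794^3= 500566832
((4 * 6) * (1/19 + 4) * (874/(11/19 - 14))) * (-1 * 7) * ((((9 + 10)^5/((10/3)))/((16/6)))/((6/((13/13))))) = 1749683360271/850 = 2058451012.08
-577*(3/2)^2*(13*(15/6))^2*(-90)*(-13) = -12835148625/8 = -1604393578.12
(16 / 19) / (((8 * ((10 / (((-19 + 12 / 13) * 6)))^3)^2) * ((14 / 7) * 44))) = 7858047974841 / 4035212324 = 1947.37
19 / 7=2.71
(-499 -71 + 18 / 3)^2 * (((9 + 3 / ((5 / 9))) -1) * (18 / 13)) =383623776 / 65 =5901904.25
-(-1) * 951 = 951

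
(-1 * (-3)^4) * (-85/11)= 6885/11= 625.91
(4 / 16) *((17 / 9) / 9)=17 / 324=0.05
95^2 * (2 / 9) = 18050 / 9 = 2005.56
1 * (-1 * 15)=-15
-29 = -29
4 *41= 164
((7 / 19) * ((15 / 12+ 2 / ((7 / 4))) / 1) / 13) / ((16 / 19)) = 0.08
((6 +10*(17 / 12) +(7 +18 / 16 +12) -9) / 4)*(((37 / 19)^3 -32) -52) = -394652753 / 658464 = -599.35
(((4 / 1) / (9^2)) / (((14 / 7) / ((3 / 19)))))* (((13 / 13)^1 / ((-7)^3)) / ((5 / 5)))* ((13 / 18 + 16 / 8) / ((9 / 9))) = -1 / 32319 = -0.00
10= 10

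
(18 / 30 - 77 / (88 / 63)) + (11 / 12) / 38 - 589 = -733591 / 1140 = -643.50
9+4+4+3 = 20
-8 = -8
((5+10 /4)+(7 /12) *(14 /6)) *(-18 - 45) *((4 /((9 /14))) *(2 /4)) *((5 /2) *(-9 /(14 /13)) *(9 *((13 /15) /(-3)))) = -377377 /4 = -94344.25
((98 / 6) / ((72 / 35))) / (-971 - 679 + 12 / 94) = -80605 / 16749504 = -0.00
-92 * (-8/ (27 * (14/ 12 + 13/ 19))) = 14.73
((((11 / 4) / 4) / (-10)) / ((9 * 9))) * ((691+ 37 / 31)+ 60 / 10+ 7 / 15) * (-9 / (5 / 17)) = 60751999 / 3348000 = 18.15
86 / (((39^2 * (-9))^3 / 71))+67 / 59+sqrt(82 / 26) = 171866001158269 / 151344687904371+sqrt(533) / 13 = 2.91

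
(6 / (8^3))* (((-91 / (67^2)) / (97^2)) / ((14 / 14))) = -273 / 10812672256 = -0.00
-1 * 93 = -93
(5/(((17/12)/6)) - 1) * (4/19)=1372/323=4.25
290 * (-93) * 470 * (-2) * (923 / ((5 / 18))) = 84238961040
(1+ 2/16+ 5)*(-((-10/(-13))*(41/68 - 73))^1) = 1206135/3536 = 341.10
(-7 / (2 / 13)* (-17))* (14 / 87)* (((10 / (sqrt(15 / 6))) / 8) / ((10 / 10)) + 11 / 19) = 119119 / 1653 + 10829* sqrt(10) / 348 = 170.47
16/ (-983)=-16/ 983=-0.02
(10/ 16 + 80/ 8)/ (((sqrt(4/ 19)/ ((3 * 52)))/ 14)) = 23205 * sqrt(19)/ 2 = 50574.12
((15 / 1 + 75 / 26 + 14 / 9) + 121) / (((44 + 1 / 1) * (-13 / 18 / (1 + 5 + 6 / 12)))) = -32863 / 1170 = -28.09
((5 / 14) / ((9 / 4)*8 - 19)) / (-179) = 5 / 2506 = 0.00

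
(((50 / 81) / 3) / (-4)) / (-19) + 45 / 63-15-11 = -1634243 / 64638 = -25.28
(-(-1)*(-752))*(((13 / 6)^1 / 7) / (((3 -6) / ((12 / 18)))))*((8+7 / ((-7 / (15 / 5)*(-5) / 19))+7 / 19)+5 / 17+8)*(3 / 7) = 147686032 / 237405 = 622.08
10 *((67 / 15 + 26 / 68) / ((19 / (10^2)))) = 247300 / 969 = 255.21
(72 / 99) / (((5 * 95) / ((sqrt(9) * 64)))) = 1536 / 5225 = 0.29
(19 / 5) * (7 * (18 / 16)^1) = 1197 / 40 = 29.92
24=24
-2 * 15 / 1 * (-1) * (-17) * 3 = -1530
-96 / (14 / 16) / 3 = -256 / 7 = -36.57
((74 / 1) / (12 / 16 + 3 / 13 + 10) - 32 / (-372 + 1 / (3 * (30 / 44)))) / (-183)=-32576552 / 873456987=-0.04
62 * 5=310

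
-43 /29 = -1.48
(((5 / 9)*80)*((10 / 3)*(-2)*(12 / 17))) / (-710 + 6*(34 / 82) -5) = 1312000 / 4469589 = 0.29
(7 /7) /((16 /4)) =1 /4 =0.25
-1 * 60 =-60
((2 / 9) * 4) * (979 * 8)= 6961.78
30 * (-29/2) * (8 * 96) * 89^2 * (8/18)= -1176110080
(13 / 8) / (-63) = -13 / 504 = -0.03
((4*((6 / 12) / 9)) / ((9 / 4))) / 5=8 / 405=0.02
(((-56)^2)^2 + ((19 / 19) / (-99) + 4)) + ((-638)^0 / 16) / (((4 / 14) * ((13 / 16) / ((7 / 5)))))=126570019721 / 12870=9834500.37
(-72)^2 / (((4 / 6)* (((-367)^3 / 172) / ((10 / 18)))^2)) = 71001600 / 2443410216924769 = 0.00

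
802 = 802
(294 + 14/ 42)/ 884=883/ 2652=0.33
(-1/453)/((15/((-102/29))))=34/65685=0.00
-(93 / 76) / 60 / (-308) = 31 / 468160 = 0.00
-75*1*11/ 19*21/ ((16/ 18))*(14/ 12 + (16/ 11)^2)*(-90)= 506685375/ 1672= 303041.49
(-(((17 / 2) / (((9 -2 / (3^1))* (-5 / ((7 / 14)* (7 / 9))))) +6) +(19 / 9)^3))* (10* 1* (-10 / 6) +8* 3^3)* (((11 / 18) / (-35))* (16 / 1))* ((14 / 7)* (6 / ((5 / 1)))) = 294040967792 / 143521875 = 2048.75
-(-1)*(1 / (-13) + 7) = 90 / 13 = 6.92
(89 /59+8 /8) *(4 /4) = 148 /59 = 2.51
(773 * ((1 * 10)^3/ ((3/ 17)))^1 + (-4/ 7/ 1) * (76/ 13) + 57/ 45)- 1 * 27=1993038438/ 455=4380304.26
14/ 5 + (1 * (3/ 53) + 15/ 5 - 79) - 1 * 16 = -23623/ 265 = -89.14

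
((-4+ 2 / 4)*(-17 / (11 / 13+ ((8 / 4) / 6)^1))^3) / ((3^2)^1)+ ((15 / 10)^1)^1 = 226963089 / 194672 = 1165.87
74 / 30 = 37 / 15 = 2.47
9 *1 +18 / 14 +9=135 / 7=19.29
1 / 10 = 0.10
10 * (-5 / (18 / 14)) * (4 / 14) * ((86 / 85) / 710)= -172 / 10863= -0.02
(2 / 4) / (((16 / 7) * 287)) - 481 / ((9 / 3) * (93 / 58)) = -36601897 / 366048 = -99.99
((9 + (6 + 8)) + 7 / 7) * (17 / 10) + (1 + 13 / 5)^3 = 10932 / 125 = 87.46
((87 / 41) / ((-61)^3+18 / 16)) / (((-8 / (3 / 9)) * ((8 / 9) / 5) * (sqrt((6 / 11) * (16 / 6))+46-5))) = 2871 / 53676200840-261 * sqrt(11) / 550181058610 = 0.00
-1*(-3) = 3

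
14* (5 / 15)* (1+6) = 98 / 3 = 32.67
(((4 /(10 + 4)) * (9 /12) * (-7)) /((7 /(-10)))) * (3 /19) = 45 /133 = 0.34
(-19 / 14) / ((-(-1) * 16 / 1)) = -19 / 224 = -0.08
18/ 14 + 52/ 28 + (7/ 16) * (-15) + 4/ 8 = -327/ 112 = -2.92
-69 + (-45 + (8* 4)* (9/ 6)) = -66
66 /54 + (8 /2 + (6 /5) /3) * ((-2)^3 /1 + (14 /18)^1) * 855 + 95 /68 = -16626437 /612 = -27167.38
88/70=44/35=1.26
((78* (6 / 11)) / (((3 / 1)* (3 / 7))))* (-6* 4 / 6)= -1456 / 11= -132.36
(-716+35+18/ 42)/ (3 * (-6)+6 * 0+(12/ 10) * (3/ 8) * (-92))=7940/ 693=11.46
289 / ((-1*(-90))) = 289 / 90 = 3.21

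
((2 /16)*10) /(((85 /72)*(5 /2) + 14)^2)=25920 /5958481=0.00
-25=-25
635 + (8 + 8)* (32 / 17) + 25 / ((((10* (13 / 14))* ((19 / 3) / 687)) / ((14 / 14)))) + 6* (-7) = 3842766 / 4199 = 915.16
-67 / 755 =-0.09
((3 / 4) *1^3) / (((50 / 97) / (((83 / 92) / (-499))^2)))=2004699 / 421508892800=0.00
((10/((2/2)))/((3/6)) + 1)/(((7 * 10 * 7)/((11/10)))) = 33/700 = 0.05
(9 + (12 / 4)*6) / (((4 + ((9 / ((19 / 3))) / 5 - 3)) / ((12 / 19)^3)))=116640 / 22021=5.30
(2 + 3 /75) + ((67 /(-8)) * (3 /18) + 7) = 9173 /1200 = 7.64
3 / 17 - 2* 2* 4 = -269 / 17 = -15.82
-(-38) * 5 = 190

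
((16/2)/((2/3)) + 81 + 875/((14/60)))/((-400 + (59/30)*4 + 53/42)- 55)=-8.62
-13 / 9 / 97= -13 / 873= -0.01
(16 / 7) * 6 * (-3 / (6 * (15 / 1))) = -16 / 35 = -0.46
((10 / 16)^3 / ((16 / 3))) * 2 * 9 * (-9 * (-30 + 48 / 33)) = 4768875 / 22528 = 211.69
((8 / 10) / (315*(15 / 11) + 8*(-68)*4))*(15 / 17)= -132 / 326587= -0.00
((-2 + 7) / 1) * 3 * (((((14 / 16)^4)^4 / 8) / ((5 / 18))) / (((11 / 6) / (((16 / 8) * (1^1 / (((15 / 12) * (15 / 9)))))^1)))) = 8075602128413043 / 19351404648857600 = 0.42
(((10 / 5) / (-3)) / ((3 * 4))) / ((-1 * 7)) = 1 / 126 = 0.01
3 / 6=1 / 2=0.50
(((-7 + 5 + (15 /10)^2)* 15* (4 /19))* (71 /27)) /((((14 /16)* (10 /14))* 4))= 142 /171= 0.83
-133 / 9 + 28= 119 / 9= 13.22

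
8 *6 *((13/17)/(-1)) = -624/17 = -36.71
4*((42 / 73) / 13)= 168 / 949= 0.18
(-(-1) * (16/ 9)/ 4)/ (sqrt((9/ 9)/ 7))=4 * sqrt(7)/ 9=1.18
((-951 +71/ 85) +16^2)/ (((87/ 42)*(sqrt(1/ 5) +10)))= -8260560/ 246007 +826056*sqrt(5)/ 1230035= -32.08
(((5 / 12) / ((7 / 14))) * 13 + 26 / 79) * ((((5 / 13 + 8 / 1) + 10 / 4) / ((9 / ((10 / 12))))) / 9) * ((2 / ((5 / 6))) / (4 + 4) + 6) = 806267 / 102384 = 7.87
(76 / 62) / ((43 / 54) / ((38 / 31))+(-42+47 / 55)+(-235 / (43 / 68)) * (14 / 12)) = -184413240 / 71318975813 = -0.00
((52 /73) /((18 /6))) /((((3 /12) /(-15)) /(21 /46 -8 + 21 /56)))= 102.13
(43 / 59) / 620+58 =2121683 / 36580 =58.00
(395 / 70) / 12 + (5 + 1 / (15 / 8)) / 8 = 122 / 105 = 1.16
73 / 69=1.06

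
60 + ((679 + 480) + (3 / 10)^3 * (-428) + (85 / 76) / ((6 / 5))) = 1208.38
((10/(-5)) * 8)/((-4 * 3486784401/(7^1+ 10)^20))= 16256925626590290089606404/3486784401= 4662440735345681.07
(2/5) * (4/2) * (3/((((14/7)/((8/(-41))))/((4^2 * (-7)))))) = 5376/205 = 26.22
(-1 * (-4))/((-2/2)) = -4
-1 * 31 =-31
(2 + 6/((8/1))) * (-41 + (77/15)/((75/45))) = -2607/25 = -104.28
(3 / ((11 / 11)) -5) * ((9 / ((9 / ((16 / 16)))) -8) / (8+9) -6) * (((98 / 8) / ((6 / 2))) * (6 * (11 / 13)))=58751 / 221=265.84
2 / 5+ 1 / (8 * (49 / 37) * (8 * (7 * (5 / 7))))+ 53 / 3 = 849967 / 47040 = 18.07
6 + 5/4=7.25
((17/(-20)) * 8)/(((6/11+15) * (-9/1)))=374/7695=0.05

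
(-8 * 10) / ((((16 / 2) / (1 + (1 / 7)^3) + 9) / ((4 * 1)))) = -1376 / 73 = -18.85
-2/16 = -1/8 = -0.12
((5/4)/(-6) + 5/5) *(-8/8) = -19/24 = -0.79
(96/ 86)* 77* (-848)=-3134208/ 43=-72888.56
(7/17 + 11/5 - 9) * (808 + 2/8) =-1755519/340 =-5163.29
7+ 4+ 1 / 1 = 12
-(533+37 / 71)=-37880 / 71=-533.52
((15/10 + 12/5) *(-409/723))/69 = -5317/166290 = -0.03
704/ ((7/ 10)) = 1005.71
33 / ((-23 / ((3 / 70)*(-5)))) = 99 / 322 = 0.31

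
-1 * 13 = -13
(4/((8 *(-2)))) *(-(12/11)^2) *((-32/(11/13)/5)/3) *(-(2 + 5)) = 5.25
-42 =-42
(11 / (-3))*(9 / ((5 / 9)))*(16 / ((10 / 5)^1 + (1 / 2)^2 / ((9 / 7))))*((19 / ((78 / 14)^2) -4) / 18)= 5441568 / 66755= 81.52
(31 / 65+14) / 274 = 941 / 17810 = 0.05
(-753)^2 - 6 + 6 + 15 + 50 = 567074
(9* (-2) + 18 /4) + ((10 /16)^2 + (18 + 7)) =761 /64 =11.89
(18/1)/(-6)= -3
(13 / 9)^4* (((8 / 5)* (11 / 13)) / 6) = 96668 / 98415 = 0.98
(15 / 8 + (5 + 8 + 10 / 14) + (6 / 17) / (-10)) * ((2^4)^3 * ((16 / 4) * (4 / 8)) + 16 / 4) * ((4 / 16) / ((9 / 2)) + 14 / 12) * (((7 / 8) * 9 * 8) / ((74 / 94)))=2119725333 / 170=12468972.55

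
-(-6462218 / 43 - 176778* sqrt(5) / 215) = 176778* sqrt(5) / 215+ 6462218 / 43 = 152122.69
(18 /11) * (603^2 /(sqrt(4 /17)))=3272481 * sqrt(17) /11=1226616.80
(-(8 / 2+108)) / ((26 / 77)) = -4312 / 13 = -331.69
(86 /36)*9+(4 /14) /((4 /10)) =311 /14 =22.21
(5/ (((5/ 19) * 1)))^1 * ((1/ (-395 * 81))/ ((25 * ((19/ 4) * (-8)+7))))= 19/ 24796125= 0.00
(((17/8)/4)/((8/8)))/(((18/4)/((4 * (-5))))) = -85/36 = -2.36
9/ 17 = 0.53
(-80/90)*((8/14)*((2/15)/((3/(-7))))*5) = 64/81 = 0.79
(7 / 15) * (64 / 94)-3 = -1891 / 705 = -2.68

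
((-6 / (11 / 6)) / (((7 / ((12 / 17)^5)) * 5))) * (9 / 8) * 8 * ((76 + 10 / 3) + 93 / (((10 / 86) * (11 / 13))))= -4543052230656 / 30065471975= -151.11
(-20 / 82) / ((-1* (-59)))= -10 / 2419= -0.00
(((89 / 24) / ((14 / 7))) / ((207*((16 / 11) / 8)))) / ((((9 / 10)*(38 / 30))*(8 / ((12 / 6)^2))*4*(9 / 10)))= 122375 / 20388672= 0.01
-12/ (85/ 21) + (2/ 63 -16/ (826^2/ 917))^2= -12119210280008/ 4087973493765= -2.96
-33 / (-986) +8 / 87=371 / 2958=0.13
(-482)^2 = 232324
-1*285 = -285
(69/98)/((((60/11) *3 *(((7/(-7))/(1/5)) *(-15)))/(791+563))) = 0.78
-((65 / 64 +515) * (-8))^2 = -1090650625 / 64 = -17041416.02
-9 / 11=-0.82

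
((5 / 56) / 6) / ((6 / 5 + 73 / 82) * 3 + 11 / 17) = 17425 / 8100456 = 0.00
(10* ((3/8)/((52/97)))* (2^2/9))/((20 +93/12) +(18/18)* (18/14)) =3395/31707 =0.11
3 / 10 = 0.30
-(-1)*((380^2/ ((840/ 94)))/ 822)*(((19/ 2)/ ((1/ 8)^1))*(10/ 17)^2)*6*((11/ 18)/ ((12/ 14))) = 7092206000/ 3207033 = 2211.45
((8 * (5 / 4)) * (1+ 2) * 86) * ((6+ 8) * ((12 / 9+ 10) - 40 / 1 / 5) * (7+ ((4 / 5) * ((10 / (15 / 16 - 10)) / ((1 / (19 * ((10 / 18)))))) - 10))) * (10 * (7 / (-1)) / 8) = 3387002500 / 261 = 12977021.07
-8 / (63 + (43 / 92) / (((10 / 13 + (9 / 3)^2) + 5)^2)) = -27131904 / 213671011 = -0.13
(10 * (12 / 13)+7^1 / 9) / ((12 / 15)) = 5855 / 468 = 12.51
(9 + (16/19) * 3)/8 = 219/152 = 1.44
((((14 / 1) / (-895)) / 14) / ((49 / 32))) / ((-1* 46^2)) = 8 / 23199295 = 0.00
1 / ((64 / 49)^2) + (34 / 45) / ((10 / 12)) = 458603 / 307200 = 1.49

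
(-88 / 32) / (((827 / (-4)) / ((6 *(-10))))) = -660 / 827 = -0.80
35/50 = 7/10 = 0.70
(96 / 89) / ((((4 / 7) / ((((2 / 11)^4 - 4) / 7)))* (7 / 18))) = -3613248 / 1303049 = -2.77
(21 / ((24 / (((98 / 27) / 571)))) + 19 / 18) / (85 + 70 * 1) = 65437 / 9558540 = 0.01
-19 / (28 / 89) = -1691 / 28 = -60.39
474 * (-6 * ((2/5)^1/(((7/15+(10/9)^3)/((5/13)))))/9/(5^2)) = -460728/435565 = -1.06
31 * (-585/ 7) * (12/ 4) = -54405/ 7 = -7772.14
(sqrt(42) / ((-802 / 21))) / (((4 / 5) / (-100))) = 2625 *sqrt(42) / 802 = 21.21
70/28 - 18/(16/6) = -17/4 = -4.25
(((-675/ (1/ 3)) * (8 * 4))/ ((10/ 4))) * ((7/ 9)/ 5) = -4032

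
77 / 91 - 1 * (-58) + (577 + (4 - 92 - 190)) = 4652 / 13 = 357.85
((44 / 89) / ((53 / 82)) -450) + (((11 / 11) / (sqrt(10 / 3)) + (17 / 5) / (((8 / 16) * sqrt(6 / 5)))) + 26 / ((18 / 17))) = -18028921 / 42453 + 37 * sqrt(30) / 30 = -417.92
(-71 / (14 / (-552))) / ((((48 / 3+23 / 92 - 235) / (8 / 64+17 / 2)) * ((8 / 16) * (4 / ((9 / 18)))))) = -338031 / 12250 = -27.59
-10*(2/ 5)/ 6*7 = -14/ 3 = -4.67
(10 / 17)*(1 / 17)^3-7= -584637 / 83521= -7.00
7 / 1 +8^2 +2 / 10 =356 / 5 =71.20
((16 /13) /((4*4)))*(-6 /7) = -6 /91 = -0.07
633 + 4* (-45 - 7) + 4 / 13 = 5529 / 13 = 425.31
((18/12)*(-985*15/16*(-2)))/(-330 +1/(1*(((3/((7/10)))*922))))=-306507375/36511172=-8.39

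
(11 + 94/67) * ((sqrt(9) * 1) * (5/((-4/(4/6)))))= -4155/134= -31.01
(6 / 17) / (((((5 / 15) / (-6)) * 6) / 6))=-108 / 17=-6.35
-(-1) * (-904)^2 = 817216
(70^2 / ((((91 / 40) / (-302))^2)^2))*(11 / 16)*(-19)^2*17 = 8984554820276992000000 / 1399489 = 6419882414421972.59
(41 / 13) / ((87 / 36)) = 492 / 377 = 1.31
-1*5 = -5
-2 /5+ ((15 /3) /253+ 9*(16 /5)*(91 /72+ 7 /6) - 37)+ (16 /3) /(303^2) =11365239968 /348415155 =32.62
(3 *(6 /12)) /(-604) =-3 /1208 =-0.00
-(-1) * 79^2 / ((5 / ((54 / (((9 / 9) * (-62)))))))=-168507 / 155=-1087.14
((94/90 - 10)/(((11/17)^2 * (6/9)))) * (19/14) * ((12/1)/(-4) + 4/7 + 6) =-11064365/71148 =-155.51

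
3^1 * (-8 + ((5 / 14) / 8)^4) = -3776444589 / 157351936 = -24.00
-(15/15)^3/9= -1/9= -0.11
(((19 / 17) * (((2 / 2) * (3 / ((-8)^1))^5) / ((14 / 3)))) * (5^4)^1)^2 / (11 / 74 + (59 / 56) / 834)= 231254433689765625 / 28135700738080768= 8.22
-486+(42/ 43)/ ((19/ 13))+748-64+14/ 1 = 173750/ 817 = 212.67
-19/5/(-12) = 19/60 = 0.32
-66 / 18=-11 / 3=-3.67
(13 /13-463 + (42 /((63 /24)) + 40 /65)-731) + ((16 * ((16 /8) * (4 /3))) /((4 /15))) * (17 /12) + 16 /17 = -629039 /663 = -948.78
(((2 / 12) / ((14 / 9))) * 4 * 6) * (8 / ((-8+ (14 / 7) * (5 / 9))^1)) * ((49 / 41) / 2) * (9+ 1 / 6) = -20790 / 1271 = -16.36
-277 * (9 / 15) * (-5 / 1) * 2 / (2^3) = 831 / 4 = 207.75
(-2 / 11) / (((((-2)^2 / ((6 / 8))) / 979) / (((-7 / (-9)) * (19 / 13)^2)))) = -224903 / 4056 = -55.45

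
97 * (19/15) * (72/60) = 3686/25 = 147.44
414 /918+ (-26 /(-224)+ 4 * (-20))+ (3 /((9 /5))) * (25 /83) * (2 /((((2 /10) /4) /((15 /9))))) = -65376529 /1422288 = -45.97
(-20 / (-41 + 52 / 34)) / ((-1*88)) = -85 / 14762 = -0.01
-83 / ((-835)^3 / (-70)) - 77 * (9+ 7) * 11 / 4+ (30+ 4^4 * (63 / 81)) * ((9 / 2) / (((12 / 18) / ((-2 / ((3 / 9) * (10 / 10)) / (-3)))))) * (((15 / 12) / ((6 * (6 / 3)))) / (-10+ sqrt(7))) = -3431.81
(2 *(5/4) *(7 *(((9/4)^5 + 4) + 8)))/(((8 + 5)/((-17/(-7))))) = 6063645/26624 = 227.75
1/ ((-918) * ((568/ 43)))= -43/ 521424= -0.00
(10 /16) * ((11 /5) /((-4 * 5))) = -11 /160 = -0.07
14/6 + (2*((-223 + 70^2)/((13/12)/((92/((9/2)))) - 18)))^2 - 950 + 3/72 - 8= 41982409648027/155091272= 270694.86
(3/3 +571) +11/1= 583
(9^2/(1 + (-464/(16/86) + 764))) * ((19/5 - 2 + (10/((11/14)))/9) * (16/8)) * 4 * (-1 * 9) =1030968/95095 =10.84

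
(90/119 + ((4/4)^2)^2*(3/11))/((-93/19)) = -8531/40579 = -0.21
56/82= 28/41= 0.68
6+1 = 7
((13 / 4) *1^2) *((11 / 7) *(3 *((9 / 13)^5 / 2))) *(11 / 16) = 21434787 / 25590656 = 0.84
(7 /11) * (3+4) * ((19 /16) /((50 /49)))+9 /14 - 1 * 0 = 358933 /61600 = 5.83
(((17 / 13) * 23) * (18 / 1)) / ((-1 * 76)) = -3519 / 494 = -7.12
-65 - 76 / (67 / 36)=-7091 / 67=-105.84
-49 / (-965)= 0.05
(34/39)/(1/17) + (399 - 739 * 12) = -329713/39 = -8454.18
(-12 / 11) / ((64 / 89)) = -1.52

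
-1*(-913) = 913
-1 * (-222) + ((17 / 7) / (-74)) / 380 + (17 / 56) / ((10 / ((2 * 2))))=8744473 / 39368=222.12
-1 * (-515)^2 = -265225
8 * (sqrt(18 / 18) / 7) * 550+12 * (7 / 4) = 4547 / 7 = 649.57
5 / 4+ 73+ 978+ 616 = 6673 / 4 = 1668.25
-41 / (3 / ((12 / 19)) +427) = -164 / 1727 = -0.09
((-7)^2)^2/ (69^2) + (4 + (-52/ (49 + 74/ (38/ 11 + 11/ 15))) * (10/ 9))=11563325/ 3178761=3.64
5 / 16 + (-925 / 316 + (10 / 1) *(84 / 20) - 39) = 487 / 1264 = 0.39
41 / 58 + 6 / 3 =2.71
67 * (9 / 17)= 603 / 17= 35.47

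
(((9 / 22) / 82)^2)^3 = 531441 / 34468247221412663296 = 0.00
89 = 89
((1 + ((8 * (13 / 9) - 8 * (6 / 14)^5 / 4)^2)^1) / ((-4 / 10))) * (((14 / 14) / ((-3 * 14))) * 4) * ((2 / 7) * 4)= 122514441843400 / 3363432789843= 36.43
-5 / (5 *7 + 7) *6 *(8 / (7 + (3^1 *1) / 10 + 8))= -400 / 1071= -0.37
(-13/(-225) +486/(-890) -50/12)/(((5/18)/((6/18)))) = -186431/33375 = -5.59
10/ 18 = 5/ 9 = 0.56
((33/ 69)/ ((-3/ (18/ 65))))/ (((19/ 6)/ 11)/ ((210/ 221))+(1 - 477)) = 182952/ 1971355139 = 0.00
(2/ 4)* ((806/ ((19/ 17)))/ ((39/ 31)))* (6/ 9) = 32674/ 171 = 191.08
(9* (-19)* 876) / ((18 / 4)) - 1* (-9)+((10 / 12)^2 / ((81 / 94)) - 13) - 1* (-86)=-48413173 / 1458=-33205.19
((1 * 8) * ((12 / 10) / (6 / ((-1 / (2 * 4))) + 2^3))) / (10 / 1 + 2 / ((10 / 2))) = -3 / 130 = -0.02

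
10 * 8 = 80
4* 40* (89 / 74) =7120 / 37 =192.43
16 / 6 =8 / 3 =2.67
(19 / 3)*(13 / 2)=247 / 6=41.17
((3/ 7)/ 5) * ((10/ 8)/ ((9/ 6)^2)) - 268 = -5627/ 21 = -267.95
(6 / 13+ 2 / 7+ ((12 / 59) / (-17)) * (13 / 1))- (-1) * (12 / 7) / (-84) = 365017 / 638911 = 0.57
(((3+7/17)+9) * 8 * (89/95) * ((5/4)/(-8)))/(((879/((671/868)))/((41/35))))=-516629069/34501593840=-0.01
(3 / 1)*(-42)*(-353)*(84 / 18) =207564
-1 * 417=-417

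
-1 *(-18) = 18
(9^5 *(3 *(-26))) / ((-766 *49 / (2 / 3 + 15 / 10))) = 9979281 / 37534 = 265.87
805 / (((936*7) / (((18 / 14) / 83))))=0.00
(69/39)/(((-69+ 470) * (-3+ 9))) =23/31278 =0.00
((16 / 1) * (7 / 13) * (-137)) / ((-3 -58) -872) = 15344 / 12129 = 1.27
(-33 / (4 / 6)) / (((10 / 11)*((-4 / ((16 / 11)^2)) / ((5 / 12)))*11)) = 12 / 11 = 1.09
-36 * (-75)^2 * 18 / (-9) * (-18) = -7290000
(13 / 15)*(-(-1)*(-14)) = -182 / 15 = -12.13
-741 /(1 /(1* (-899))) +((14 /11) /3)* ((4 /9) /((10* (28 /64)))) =989246179 /1485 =666159.04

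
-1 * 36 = -36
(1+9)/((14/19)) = 95/7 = 13.57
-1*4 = -4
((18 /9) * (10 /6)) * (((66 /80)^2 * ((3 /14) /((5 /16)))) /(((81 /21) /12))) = 121 /25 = 4.84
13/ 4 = 3.25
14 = 14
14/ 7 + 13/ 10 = 33/ 10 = 3.30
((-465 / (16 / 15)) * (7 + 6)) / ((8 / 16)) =-90675 / 8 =-11334.38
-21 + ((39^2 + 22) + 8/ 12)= 4568/ 3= 1522.67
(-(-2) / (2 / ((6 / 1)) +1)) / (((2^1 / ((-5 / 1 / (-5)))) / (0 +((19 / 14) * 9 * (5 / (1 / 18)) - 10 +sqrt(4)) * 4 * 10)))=229170 / 7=32738.57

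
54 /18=3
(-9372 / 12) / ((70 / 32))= -12496 / 35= -357.03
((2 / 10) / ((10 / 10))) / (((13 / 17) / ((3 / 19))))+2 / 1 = 2521 / 1235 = 2.04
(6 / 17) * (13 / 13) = 6 / 17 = 0.35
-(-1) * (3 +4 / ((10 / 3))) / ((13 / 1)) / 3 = 7 / 65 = 0.11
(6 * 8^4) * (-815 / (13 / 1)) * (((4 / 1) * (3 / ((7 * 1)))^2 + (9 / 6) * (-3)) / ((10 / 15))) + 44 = 5543175548 / 637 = 8702002.43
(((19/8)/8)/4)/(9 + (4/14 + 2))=133/20224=0.01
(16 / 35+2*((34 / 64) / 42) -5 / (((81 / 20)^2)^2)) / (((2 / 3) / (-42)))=-22363578247 / 765275040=-29.22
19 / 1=19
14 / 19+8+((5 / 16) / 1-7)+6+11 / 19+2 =10.63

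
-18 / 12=-3 / 2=-1.50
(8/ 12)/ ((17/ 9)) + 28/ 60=209/ 255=0.82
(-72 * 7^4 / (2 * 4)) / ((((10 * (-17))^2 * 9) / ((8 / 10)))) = -2401 / 36125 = -0.07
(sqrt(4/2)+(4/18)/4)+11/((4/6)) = sqrt(2)+149/9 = 17.97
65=65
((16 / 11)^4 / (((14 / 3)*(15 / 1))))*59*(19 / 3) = 23.89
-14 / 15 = -0.93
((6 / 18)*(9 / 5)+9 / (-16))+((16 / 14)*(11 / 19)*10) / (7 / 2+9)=6031 / 10640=0.57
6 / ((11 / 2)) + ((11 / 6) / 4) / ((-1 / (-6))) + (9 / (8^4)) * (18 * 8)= 11707 / 2816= 4.16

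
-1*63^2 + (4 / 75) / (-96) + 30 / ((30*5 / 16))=-7138441 / 1800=-3965.80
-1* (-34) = 34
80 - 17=63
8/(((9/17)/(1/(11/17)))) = 2312/99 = 23.35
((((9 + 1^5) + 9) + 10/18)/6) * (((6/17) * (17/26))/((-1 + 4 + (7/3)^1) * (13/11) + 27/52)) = 3872/35121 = 0.11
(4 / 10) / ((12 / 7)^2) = 49 / 360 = 0.14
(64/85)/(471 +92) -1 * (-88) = 88.00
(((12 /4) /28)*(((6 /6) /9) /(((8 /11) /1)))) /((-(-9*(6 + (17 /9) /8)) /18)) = 33 /6286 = 0.01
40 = 40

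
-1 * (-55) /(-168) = -55 /168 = -0.33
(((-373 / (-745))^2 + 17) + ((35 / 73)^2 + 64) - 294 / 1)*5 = -628574787859 / 591545645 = -1062.60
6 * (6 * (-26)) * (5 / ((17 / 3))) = -14040 / 17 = -825.88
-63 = -63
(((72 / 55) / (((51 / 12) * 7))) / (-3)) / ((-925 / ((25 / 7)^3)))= 12000 / 16612519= 0.00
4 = 4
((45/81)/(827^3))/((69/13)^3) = 10985/1672269659541423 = 0.00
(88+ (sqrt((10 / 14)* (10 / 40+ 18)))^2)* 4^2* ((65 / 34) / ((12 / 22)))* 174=117318630 / 119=985870.84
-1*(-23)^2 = -529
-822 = -822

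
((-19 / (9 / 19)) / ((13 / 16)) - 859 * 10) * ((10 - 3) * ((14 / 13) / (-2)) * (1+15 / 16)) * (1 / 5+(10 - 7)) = 1535414314 / 7605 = 201895.37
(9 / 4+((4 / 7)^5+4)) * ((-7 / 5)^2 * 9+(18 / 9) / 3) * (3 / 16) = 21.66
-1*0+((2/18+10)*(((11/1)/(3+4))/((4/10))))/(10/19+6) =6.09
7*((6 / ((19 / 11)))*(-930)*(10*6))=-25779600 / 19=-1356821.05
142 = 142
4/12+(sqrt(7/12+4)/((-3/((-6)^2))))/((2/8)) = 1/3 - 8*sqrt(165) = -102.43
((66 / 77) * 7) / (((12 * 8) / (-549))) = -549 / 16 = -34.31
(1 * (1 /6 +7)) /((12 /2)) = 43 /36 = 1.19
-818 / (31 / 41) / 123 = -8.80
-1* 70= -70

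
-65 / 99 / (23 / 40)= -2600 / 2277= -1.14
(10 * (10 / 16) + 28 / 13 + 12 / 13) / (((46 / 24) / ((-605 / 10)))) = -176055 / 598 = -294.41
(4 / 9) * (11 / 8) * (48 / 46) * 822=12056 / 23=524.17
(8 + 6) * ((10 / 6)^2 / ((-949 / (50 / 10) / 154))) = -269500 / 8541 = -31.55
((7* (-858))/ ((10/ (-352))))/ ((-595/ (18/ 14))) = -1359072/ 2975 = -456.83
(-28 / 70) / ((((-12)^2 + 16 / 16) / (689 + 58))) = -2.06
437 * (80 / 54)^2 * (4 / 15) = 559360 / 2187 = 255.77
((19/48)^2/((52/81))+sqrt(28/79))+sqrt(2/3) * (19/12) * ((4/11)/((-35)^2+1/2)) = 0.84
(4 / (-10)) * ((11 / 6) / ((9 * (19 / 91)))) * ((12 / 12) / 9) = -1001 / 23085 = -0.04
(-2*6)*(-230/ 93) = 920/ 31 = 29.68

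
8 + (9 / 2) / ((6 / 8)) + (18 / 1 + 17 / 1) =49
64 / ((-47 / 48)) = -3072 / 47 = -65.36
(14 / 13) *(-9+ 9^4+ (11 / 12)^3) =79262309 / 11232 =7056.83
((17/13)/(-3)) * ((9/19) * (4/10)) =-0.08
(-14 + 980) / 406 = 69 / 29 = 2.38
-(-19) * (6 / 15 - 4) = -342 / 5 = -68.40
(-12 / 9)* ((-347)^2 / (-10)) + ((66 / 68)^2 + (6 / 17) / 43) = 11971289669 / 745620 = 16055.48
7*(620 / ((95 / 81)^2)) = 5694948 / 1805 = 3155.10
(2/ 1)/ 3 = 2/ 3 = 0.67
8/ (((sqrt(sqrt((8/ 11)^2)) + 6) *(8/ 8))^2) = 242/ (sqrt(22) + 33)^2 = 0.17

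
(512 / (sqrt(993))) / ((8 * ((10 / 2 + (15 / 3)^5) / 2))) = 64 * sqrt(993) / 1554045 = 0.00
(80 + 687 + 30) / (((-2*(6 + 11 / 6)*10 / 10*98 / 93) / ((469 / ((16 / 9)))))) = -134084889 / 10528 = -12736.03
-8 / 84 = -2 / 21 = -0.10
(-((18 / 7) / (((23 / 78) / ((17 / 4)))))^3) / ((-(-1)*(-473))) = 107.63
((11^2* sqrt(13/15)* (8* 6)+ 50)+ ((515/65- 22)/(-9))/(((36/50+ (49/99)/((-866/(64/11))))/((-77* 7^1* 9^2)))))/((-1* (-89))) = -1009.29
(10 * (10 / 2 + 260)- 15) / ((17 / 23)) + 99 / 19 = 67834 / 19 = 3570.21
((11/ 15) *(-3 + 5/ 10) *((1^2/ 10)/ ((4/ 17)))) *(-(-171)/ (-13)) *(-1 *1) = -10659/ 1040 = -10.25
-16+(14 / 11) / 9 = -1570 / 99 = -15.86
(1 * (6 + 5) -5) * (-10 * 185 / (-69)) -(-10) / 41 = 151930 / 943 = 161.11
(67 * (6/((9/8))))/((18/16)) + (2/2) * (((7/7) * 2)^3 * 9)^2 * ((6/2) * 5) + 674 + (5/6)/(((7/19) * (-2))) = 59535377/756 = 78750.50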